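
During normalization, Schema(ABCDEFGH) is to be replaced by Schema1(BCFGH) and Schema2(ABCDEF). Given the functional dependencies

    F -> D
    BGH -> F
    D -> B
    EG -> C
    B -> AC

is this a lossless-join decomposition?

Common attributes: Schema1 ∩ Schema2 = {BCF}.
Closure of {BCF}: F → D applies, adding D; B → AC applies, adding A. So (BCF)⁺ = {ABCDF}.
The closure contains neither all of Schema1 = {BCFGH} nor all of Schema2 = {ABCDEF}, so the common attributes are not a superkey of either fragment. The join is lossy.

No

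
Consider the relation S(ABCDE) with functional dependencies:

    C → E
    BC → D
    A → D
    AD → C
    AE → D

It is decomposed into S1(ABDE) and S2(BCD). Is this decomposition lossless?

No

Common attributes: S1 ∩ S2 = {BD}.
No dependency enlarges {BD}, so (BD)⁺ = {BD}.
The closure contains neither all of S1 = {ABDE} nor all of S2 = {BCD}, so the common attributes are not a superkey of either fragment. The join is lossy.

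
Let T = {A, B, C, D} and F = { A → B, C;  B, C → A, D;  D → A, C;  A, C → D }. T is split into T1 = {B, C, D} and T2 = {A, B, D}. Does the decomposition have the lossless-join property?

Common attributes: T1 ∩ T2 = {B, D}.
Closure of {B, D}: D → A, C applies, adding A, C. So (B, D)⁺ = {A, B, C, D}.
This closure contains every attribute of T1, so T1 ∩ T2 → T1. The join is lossless.

Yes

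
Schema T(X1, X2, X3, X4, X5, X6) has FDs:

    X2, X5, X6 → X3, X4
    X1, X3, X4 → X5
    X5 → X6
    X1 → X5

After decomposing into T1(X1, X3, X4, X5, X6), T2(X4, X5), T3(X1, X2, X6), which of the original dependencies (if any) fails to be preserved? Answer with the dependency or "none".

Check X2, X5, X6 → X3, X4: no single fragment contains all of {X2, X3, X4, X5, X6}, and the restricted closure of {X2, X5, X6} across the fragments never reaches {X3, X4}.
X1, X3, X4 → X5 is preserved.
X5 → X6 is preserved.
X1 → X5 is preserved.

X2, X5, X6 → X3, X4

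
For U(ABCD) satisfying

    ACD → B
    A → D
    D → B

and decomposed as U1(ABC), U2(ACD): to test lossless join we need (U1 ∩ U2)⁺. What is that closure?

ABCD

U1 ∩ U2 = {AC}.
A → D applies, adding D
D → B applies, adding B
Closure: {ABCD}.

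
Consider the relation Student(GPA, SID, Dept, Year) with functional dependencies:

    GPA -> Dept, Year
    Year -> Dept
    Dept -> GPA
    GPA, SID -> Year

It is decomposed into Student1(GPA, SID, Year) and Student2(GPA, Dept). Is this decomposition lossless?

Common attributes: Student1 ∩ Student2 = {GPA}.
Closure of {GPA}: GPA → Dept, Year applies, adding Dept, Year. So (GPA)⁺ = {GPA, Dept, Year}.
This closure contains every attribute of Student2, so Student1 ∩ Student2 → Student2. The join is lossless.

Yes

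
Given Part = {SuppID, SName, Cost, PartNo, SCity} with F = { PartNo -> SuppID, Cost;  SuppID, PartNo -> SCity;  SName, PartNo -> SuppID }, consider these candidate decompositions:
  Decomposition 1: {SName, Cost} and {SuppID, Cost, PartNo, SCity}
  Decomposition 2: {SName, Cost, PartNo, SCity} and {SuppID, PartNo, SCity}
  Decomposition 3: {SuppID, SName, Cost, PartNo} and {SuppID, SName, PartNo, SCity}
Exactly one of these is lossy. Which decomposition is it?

Decomposition 1: common = {Cost}, closure = {Cost} → lossy.
Decomposition 2: common = {PartNo, SCity}, closure = {SuppID, Cost, PartNo, SCity} → lossless.
Decomposition 3: common = {SuppID, SName, PartNo}, closure = {SuppID, SName, Cost, PartNo, SCity} → lossless.

Decomposition 1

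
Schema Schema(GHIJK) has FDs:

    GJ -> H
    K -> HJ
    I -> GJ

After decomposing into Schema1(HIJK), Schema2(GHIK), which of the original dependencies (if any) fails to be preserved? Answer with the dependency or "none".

Check GJ → H: no single fragment contains all of {GHJ}, and the restricted closure of {GJ} across the fragments never reaches {H}.
K → HJ is preserved.
I → GJ is preserved.

GJ -> H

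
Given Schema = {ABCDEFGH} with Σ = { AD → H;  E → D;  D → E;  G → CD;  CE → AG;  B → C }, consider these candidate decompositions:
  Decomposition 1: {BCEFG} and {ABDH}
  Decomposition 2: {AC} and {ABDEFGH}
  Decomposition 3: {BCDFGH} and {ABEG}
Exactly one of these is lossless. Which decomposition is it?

Decomposition 1: common = {B}, closure = {BC} → lossy.
Decomposition 2: common = {A}, closure = {A} → lossy.
Decomposition 3: common = {BG}, closure = {ABCDEGH} → lossless.

Decomposition 3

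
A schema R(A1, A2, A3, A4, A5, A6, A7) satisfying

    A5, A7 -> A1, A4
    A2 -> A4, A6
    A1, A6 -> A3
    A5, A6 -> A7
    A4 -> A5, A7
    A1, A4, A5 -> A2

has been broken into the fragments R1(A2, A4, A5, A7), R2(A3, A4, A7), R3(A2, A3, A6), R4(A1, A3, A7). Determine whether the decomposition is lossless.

No

Chase test. Columns are A1, A2, A3, A4, A5, A6, A7; row i has aⱼ where attribute j ∈ Ri, else bᵢⱼ.
Initial tableau (one row per fragment):
  row 1: b11 a2 b13 a4 a5 b16 a7
  row 2: b21 b22 a3 a4 b25 b26 a7
  row 3: b31 a2 a3 b34 b35 a6 b37
  row 4: a1 b42 a3 b44 b45 b46 a7
Rows 1 and 3 agree on A2; apply A2→A4, A6 and equate their A4, A6 entries.
Rows 1 and 2 agree on A4; apply A4→A5, A7 and equate their A5, A7 entries.
Rows 1 and 3 agree on A4; apply A4→A5, A7 and equate their A5, A7 entries.
Rows 1 and 2 agree on A5, A7; apply A5, A7→A1, A4 and equate their A1, A4 entries.
Rows 1 and 3 agree on A5, A7; apply A5, A7→A1, A4 and equate their A1, A4 entries.
Rows 1 and 3 agree on A1, A6; apply A1, A6→A3 and equate their A3 entries.
Rows 1 and 2 agree on A1, A4, A5; apply A1, A4, A5→A2 and equate their A2 entries.
Rows 1 and 2 agree on A2; apply A2→A4, A6 and equate their A4, A6 entries.
No row becomes fully distinguished — the join is lossy.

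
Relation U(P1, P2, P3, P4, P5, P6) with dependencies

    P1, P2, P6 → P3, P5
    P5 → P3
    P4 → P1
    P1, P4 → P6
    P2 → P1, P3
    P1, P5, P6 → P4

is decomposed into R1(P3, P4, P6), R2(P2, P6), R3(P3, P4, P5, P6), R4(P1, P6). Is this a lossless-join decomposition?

Chase test. Columns are P1, P2, P3, P4, P5, P6; row i has aⱼ where attribute j ∈ Ri, else bᵢⱼ.
Initial tableau (one row per fragment):
  row 1: b11 b12 a3 a4 b15 a6
  row 2: b21 a2 b23 b24 b25 a6
  row 3: b31 b32 a3 a4 a5 a6
  row 4: a1 b42 b43 b44 b45 a6
Rows 1 and 3 agree on P4; apply P4→P1 and equate their P1 entries.
No row becomes fully distinguished — the join is lossy.

No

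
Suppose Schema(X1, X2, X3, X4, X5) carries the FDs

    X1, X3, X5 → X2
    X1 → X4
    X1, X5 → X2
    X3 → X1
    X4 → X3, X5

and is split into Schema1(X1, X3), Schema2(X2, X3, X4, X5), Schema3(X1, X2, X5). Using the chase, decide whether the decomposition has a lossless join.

Yes

Chase test. Columns are X1, X2, X3, X4, X5; row i has aⱼ where attribute j ∈ Schemai, else bᵢⱼ.
Initial tableau (one row per fragment):
  row 1: a1 b12 a3 b14 b15
  row 2: b21 a2 a3 a4 a5
  row 3: a1 a2 b33 b34 a5
Rows 1 and 3 agree on X1; apply X1→X4 and equate their X4 entries.
Rows 1 and 2 agree on X3; apply X3→X1 and equate their X1 entries.
Rows 1 and 3 agree on X4; apply X4→X3, X5 and equate their X3, X5 entries.
Rows 1 and 2 agree on X1, X3, X5; apply X1, X3, X5→X2 and equate their X2 entries.
Rows 1 and 2 agree on X1; apply X1→X4 and equate their X4 entries.
Row 1 is now all distinguished symbols — the join is lossless.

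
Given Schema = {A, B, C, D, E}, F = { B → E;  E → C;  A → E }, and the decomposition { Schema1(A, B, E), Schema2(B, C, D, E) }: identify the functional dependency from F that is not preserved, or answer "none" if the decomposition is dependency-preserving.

none

B → E lies within Schema1.
E → C lies within Schema2.
A → E lies within Schema1.
Every dependency is enforceable on the fragments, so the decomposition is dependency-preserving.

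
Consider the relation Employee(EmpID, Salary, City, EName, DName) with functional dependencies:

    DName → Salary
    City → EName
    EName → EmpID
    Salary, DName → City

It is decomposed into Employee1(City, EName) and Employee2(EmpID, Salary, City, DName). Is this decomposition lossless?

Yes

Common attributes: Employee1 ∩ Employee2 = {City}.
Closure of {City}: City → EName applies, adding EName; EName → EmpID applies, adding EmpID. So (City)⁺ = {EmpID, City, EName}.
This closure contains every attribute of Employee1, so Employee1 ∩ Employee2 → Employee1. The join is lossless.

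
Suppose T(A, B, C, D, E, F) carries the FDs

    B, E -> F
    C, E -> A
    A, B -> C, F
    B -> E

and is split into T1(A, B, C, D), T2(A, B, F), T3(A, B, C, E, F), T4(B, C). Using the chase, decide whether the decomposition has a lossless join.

Yes

Chase test. Columns are A, B, C, D, E, F; row i has aⱼ where attribute j ∈ Ti, else bᵢⱼ.
Initial tableau (one row per fragment):
  row 1: a1 a2 a3 a4 b15 b16
  row 2: a1 a2 b23 b24 b25 a6
  row 3: a1 a2 a3 b34 a5 a6
  row 4: b41 a2 a3 b44 b45 b46
Rows 1 and 2 agree on A, B; apply A, B→C, F and equate their C, F entries.
Rows 1 and 2 agree on B; apply B→E and equate their E entries.
Rows 1 and 3 agree on B; apply B→E and equate their E entries.
Rows 1 and 4 agree on B; apply B→E and equate their E entries.
Rows 1 and 4 agree on B, E; apply B, E→F and equate their F entries.
Rows 1 and 4 agree on C, E; apply C, E→A and equate their A entries.
Row 1 is now all distinguished symbols — the join is lossless.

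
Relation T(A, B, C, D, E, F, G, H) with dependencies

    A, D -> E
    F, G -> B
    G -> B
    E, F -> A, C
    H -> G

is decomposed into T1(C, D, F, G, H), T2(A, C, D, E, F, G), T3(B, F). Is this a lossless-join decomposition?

Chase test. Columns are A, B, C, D, E, F, G, H; row i has aⱼ where attribute j ∈ Ti, else bᵢⱼ.
Initial tableau (one row per fragment):
  row 1: b11 b12 a3 a4 b15 a6 a7 a8
  row 2: a1 b22 a3 a4 a5 a6 a7 b28
  row 3: b31 a2 b33 b34 b35 a6 b37 b38
Rows 1 and 2 agree on F, G; apply F, G→B and equate their B entries.
No row becomes fully distinguished — the join is lossy.

No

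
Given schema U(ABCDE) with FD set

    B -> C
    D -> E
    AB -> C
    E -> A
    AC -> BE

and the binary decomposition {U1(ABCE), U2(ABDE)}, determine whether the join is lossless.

Common attributes: U1 ∩ U2 = {ABE}.
Closure of {ABE}: B → C applies, adding C. So (ABE)⁺ = {ABCE}.
This closure contains every attribute of U1, so U1 ∩ U2 → U1. The join is lossless.

Yes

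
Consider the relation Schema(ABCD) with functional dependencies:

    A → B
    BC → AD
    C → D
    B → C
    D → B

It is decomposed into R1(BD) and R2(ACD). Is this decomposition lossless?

Yes

Common attributes: R1 ∩ R2 = {D}.
Closure of {D}: D → B applies, adding B; B → C applies, adding C; BC → AD applies, adding A. So (D)⁺ = {ABCD}.
This closure contains every attribute of R1, so R1 ∩ R2 → R1. The join is lossless.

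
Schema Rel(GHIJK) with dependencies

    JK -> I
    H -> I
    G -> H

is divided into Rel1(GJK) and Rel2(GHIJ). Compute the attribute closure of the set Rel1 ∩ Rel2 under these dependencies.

Rel1 ∩ Rel2 = {GJ}.
G → H applies, adding H
H → I applies, adding I
Closure: {GHIJ}.

GHIJ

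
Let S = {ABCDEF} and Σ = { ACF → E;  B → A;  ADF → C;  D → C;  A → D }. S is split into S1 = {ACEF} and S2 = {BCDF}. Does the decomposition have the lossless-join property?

Common attributes: S1 ∩ S2 = {CF}.
No dependency enlarges {CF}, so (CF)⁺ = {CF}.
The closure contains neither all of S1 = {ACEF} nor all of S2 = {BCDF}, so the common attributes are not a superkey of either fragment. The join is lossy.

No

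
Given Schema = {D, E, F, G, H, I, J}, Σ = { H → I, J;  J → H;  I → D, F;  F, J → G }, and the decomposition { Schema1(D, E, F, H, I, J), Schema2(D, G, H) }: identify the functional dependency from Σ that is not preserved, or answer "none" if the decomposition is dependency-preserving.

none

H → I, J lies within Schema1.
J → H lies within Schema1.
I → D, F lies within Schema1.
F, J → G: restricted closure across fragments reaches G.
Every dependency is enforceable on the fragments, so the decomposition is dependency-preserving.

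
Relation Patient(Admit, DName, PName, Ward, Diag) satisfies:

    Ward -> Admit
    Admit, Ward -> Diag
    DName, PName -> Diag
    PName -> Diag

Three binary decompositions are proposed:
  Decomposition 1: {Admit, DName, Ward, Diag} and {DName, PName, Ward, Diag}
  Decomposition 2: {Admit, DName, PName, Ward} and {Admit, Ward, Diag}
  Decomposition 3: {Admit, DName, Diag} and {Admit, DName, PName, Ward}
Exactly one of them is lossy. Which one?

Decomposition 3

Decomposition 1: common = {DName, Ward, Diag}, closure = {Admit, DName, Ward, Diag} → lossless.
Decomposition 2: common = {Admit, Ward}, closure = {Admit, Ward, Diag} → lossless.
Decomposition 3: common = {Admit, DName}, closure = {Admit, DName} → lossy.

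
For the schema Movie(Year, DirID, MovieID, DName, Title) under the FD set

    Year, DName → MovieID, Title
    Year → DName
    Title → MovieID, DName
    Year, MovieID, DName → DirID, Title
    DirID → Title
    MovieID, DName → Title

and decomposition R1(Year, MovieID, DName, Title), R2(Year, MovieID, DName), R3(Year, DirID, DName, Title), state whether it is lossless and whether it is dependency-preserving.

Lossless test (chase): Rows 1 and 2 agree on Year, DName; apply Year, DName→MovieID, Title and equate their MovieID, Title entries. Rows 1 and 3 agree on Year, DName; apply Year, DName→MovieID, Title and equate their MovieID, Title entries. Rows 1 and 2 agree on Year, MovieID, DName; apply Year, MovieID, DName→DirID, Title and equate their DirID, Title entries. Rows 1 and 3 agree on Year, MovieID, DName; apply Year, MovieID, DName→DirID, Title and equate their DirID, Title entries. Row 1 is now all distinguished symbols — the join is lossless.
Dependency preservation: Year, MovieID, DName → DirID, Title is not contained in any single fragment, but the restricted closure of its left-hand side across the fragments still reaches the right-hand side; the remaining FDs each lie inside some fragment. All dependencies are preserved.

lossless and dependency-preserving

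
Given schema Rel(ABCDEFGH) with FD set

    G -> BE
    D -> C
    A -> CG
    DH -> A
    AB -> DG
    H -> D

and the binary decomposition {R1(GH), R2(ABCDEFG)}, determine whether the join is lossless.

Common attributes: R1 ∩ R2 = {G}.
Closure of {G}: G → BE applies, adding BE. So (G)⁺ = {BEG}.
The closure contains neither all of R1 = {GH} nor all of R2 = {ABCDEFG}, so the common attributes are not a superkey of either fragment. The join is lossy.

No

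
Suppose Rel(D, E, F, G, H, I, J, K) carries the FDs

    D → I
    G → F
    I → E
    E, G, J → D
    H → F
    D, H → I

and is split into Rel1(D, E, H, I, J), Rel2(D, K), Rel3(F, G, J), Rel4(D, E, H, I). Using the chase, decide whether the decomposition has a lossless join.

Chase test. Columns are D, E, F, G, H, I, J, K; row i has aⱼ where attribute j ∈ Reli, else bᵢⱼ.
Initial tableau (one row per fragment):
  row 1: a1 a2 b13 b14 a5 a6 a7 b18
  row 2: a1 b22 b23 b24 b25 b26 b27 a8
  row 3: b31 b32 a3 a4 b35 b36 a7 b38
  row 4: a1 a2 b43 b44 a5 a6 b47 b48
Rows 1 and 2 agree on D; apply D→I and equate their I entries.
Rows 1 and 2 agree on I; apply I→E and equate their E entries.
Rows 1 and 4 agree on H; apply H→F and equate their F entries.
No row becomes fully distinguished — the join is lossy.

No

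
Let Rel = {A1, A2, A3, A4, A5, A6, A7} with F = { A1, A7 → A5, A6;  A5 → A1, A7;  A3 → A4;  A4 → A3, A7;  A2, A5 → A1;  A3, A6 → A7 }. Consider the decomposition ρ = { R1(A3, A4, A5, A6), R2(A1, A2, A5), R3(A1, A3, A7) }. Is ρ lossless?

No

Chase test. Columns are A1, A2, A3, A4, A5, A6, A7; row i has aⱼ where attribute j ∈ Ri, else bᵢⱼ.
Initial tableau (one row per fragment):
  row 1: b11 b12 a3 a4 a5 a6 b17
  row 2: a1 a2 b23 b24 a5 b26 b27
  row 3: a1 b32 a3 b34 b35 b36 a7
Rows 1 and 2 agree on A5; apply A5→A1, A7 and equate their A1, A7 entries.
Rows 1 and 3 agree on A3; apply A3→A4 and equate their A4 entries.
Rows 1 and 3 agree on A4; apply A4→A3, A7 and equate their A3, A7 entries.
Rows 1 and 2 agree on A1, A7; apply A1, A7→A5, A6 and equate their A5, A6 entries.
Rows 1 and 3 agree on A1, A7; apply A1, A7→A5, A6 and equate their A5, A6 entries.
No row becomes fully distinguished — the join is lossy.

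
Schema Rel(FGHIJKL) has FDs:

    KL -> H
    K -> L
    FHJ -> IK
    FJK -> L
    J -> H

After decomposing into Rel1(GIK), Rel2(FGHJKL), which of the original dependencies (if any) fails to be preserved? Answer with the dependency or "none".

FHJ -> IK

Check FHJ → IK: no single fragment contains all of {FHIJK}, and the restricted closure of {FHJ} across the fragments never reaches {IK}.
KL → H is preserved.
K → L is preserved.
FJK → L is preserved.
J → H is preserved.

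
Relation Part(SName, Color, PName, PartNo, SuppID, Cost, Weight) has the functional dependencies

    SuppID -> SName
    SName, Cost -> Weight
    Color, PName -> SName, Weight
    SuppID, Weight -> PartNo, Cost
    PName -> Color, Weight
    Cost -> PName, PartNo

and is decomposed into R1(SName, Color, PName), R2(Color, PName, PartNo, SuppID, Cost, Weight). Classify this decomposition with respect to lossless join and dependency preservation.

Lossless test: (Color, PName)⁺ = {SName, Color, PName, Weight}, which contains all of one fragment — lossless.
Dependency preservation: the restricted closure of {SuppID} across the fragments never reaches {SName}, so SuppID → SName cannot be enforced without a join — not preserved.

lossless but not dependency-preserving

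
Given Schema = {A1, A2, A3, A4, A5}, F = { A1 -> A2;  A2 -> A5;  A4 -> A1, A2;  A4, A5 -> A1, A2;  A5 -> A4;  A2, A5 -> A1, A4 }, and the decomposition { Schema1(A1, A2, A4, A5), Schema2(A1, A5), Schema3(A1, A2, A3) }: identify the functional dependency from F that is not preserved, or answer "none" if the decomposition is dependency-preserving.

A1 → A2 lies within Schema1.
A2 → A5 lies within Schema1.
A4 → A1, A2 lies within Schema1.
A4, A5 → A1, A2 lies within Schema1.
A5 → A4 lies within Schema1.
A2, A5 → A1, A4 lies within Schema1.
Every dependency is enforceable on the fragments, so the decomposition is dependency-preserving.

none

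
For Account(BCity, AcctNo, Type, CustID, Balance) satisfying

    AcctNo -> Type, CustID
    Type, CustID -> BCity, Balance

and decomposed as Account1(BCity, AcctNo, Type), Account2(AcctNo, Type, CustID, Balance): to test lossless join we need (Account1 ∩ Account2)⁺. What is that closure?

BCity, AcctNo, Type, CustID, Balance

Account1 ∩ Account2 = {AcctNo, Type}.
AcctNo → Type, CustID applies, adding CustID
Type, CustID → BCity, Balance applies, adding BCity, Balance
Closure: {BCity, AcctNo, Type, CustID, Balance}.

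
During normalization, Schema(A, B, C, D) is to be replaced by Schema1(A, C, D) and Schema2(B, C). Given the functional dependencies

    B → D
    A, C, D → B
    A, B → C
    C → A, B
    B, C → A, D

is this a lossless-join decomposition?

Yes

Common attributes: Schema1 ∩ Schema2 = {C}.
Closure of {C}: C → A, B applies, adding A, B; B, C → A, D applies, adding D. So (C)⁺ = {A, B, C, D}.
This closure contains every attribute of Schema1, so Schema1 ∩ Schema2 → Schema1. The join is lossless.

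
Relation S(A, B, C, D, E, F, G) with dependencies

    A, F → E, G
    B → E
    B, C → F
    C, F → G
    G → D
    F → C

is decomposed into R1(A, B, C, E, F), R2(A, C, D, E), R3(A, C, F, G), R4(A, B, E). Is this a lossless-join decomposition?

No

Chase test. Columns are A, B, C, D, E, F, G; row i has aⱼ where attribute j ∈ Ri, else bᵢⱼ.
Initial tableau (one row per fragment):
  row 1: a1 a2 a3 b14 a5 a6 b17
  row 2: a1 b22 a3 a4 a5 b26 b27
  row 3: a1 b32 a3 b34 b35 a6 a7
  row 4: a1 a2 b43 b44 a5 b46 b47
Rows 1 and 3 agree on A, F; apply A, F→E, G and equate their E, G entries.
Rows 1 and 3 agree on G; apply G→D and equate their D entries.
No row becomes fully distinguished — the join is lossy.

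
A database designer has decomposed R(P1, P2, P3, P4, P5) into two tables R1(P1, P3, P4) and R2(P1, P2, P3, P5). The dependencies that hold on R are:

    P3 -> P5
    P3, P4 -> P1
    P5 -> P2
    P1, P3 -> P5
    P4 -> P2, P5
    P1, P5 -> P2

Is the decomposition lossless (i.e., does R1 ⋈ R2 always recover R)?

Common attributes: R1 ∩ R2 = {P1, P3}.
Closure of {P1, P3}: P3 → P5 applies, adding P5; P5 → P2 applies, adding P2. So (P1, P3)⁺ = {P1, P2, P3, P5}.
This closure contains every attribute of R2, so R1 ∩ R2 → R2. The join is lossless.

Yes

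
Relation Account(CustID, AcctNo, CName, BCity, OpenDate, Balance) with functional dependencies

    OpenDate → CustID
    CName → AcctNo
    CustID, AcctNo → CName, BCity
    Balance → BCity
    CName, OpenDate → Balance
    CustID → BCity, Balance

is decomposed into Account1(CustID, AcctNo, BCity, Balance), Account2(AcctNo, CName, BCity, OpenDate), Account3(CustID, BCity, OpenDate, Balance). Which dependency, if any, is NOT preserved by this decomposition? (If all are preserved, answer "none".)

CustID, AcctNo → CName, BCity

Check CustID, AcctNo → CName, BCity: no single fragment contains all of {CustID, AcctNo, CName, BCity}, and the restricted closure of {CustID, AcctNo} across the fragments never reaches {CName, BCity}.
OpenDate → CustID is preserved.
CName → AcctNo is preserved.
Balance → BCity is preserved.
CName, OpenDate → Balance is preserved.
CustID → BCity, Balance is preserved.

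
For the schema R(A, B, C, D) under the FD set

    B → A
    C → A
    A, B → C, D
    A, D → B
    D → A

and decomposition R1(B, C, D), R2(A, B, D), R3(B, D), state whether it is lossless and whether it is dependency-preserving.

lossless but not dependency-preserving

Lossless test (chase): Rows 1 and 2 agree on B; apply B→A and equate their A entries. Rows 1 and 3 agree on B; apply B→A and equate their A entries. Rows 1 and 2 agree on A, B; apply A, B→C, D and equate their C, D entries. Rows 1 and 3 agree on A, B; apply A, B→C, D and equate their C, D entries. Row 1 is now all distinguished symbols — the join is lossless.
Dependency preservation: the restricted closure of {C} across the fragments never reaches {A}, so C → A cannot be enforced without a join — not preserved.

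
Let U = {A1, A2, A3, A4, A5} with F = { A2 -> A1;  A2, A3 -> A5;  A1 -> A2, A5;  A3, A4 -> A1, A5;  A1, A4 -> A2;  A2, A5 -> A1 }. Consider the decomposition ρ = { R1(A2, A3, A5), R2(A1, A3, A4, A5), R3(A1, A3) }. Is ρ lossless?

No

Chase test. Columns are A1, A2, A3, A4, A5; row i has aⱼ where attribute j ∈ Ri, else bᵢⱼ.
Initial tableau (one row per fragment):
  row 1: b11 a2 a3 b14 a5
  row 2: a1 b22 a3 a4 a5
  row 3: a1 b32 a3 b34 b35
Rows 2 and 3 agree on A1; apply A1→A2, A5 and equate their A2, A5 entries.
No row becomes fully distinguished — the join is lossy.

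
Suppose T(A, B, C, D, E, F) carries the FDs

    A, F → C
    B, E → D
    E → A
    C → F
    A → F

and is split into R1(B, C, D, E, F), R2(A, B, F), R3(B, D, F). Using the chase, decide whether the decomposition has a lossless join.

No

Chase test. Columns are A, B, C, D, E, F; row i has aⱼ where attribute j ∈ Ri, else bᵢⱼ.
Initial tableau (one row per fragment):
  row 1: b11 a2 a3 a4 a5 a6
  row 2: a1 a2 b23 b24 b25 a6
  row 3: b31 a2 b33 a4 b35 a6
No row becomes fully distinguished — the join is lossy.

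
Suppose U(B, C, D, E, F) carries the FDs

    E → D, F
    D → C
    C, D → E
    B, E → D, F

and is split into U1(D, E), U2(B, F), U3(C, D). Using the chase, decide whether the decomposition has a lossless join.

Chase test. Columns are B, C, D, E, F; row i has aⱼ where attribute j ∈ Ui, else bᵢⱼ.
Initial tableau (one row per fragment):
  row 1: b11 b12 a3 a4 b15
  row 2: a1 b22 b23 b24 a5
  row 3: b31 a2 a3 b34 b35
Rows 1 and 3 agree on D; apply D→C and equate their C entries.
Rows 1 and 3 agree on C, D; apply C, D→E and equate their E entries.
Rows 1 and 3 agree on E; apply E→D, F and equate their D, F entries.
No row becomes fully distinguished — the join is lossy.

No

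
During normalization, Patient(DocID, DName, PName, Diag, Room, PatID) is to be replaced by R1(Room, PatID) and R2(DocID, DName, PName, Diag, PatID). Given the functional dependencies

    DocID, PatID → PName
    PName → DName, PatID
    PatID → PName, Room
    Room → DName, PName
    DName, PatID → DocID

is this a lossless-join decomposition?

Yes

Common attributes: R1 ∩ R2 = {PatID}.
Closure of {PatID}: PatID → PName, Room applies, adding PName, Room; Room → DName, PName applies, adding DName; DName, PatID → DocID applies, adding DocID. So (PatID)⁺ = {DocID, DName, PName, Room, PatID}.
This closure contains every attribute of R1, so R1 ∩ R2 → R1. The join is lossless.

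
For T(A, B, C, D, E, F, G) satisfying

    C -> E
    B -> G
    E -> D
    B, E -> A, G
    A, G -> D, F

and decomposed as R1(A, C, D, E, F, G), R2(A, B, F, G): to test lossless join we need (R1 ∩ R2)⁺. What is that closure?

A, D, F, G

R1 ∩ R2 = {A, F, G}.
A, G → D, F applies, adding D
Closure: {A, D, F, G}.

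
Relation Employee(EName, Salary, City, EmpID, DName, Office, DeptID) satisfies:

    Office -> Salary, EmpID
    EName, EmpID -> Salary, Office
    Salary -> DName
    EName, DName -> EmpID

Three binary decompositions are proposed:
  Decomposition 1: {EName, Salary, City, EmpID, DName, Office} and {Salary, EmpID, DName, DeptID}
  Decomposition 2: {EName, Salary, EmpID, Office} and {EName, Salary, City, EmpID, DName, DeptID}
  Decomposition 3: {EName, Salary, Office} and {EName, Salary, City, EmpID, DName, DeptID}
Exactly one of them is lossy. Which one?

Decomposition 1

Decomposition 1: common = {Salary, EmpID, DName}, closure = {Salary, EmpID, DName} → lossy.
Decomposition 2: common = {EName, Salary, EmpID}, closure = {EName, Salary, EmpID, DName, Office} → lossless.
Decomposition 3: common = {EName, Salary}, closure = {EName, Salary, EmpID, DName, Office} → lossless.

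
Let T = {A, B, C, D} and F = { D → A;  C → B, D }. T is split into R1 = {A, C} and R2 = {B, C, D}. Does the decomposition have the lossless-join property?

Common attributes: R1 ∩ R2 = {C}.
Closure of {C}: C → B, D applies, adding B, D; D → A applies, adding A. So (C)⁺ = {A, B, C, D}.
This closure contains every attribute of R1, so R1 ∩ R2 → R1. The join is lossless.

Yes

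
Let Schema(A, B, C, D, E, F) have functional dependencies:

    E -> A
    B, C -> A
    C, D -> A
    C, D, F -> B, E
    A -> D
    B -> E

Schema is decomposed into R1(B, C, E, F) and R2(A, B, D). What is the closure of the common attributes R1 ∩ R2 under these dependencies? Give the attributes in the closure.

A, B, D, E

R1 ∩ R2 = {B}.
B → E applies, adding E
E → A applies, adding A
A → D applies, adding D
Closure: {A, B, D, E}.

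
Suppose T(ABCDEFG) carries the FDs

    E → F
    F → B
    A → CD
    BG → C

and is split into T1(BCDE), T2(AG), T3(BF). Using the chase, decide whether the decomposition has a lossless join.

Chase test. Columns are ABCDEFG; row i has aⱼ where attribute j ∈ Ti, else bᵢⱼ.
Initial tableau (one row per fragment):
  row 1: b11 a2 a3 a4 a5 b16 b17
  row 2: a1 b22 b23 b24 b25 b26 a7
  row 3: b31 a2 b33 b34 b35 a6 b37
No row becomes fully distinguished — the join is lossy.

No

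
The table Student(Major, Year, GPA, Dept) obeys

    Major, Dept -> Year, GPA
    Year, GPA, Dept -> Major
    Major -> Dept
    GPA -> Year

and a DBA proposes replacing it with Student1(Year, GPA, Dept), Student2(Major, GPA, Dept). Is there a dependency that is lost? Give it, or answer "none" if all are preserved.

none

Major, Dept → Year, GPA: restricted closure across fragments reaches Year, GPA.
Year, GPA, Dept → Major: restricted closure across fragments reaches Major.
Major → Dept lies within Student2.
GPA → Year lies within Student1.
Every dependency is enforceable on the fragments, so the decomposition is dependency-preserving.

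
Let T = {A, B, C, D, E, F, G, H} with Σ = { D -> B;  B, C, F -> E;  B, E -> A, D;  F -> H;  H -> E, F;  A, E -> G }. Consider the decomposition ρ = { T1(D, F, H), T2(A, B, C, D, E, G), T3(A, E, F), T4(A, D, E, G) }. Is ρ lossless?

Chase test. Columns are A, B, C, D, E, F, G, H; row i has aⱼ where attribute j ∈ Ti, else bᵢⱼ.
Initial tableau (one row per fragment):
  row 1: b11 b12 b13 a4 b15 a6 b17 a8
  row 2: a1 a2 a3 a4 a5 b26 a7 b28
  row 3: a1 b32 b33 b34 a5 a6 b37 b38
  row 4: a1 b42 b43 a4 a5 b46 a7 b48
Rows 1 and 2 agree on D; apply D→B and equate their B entries.
Rows 1 and 4 agree on D; apply D→B and equate their B entries.
Rows 1 and 3 agree on F; apply F→H and equate their H entries.
Rows 1 and 3 agree on H; apply H→E, F and equate their E, F entries.
Rows 2 and 3 agree on A, E; apply A, E→G and equate their G entries.
Rows 1 and 2 agree on B, E; apply B, E→A, D and equate their A, D entries.
Rows 1 and 2 agree on A, E; apply A, E→G and equate their G entries.
No row becomes fully distinguished — the join is lossy.

No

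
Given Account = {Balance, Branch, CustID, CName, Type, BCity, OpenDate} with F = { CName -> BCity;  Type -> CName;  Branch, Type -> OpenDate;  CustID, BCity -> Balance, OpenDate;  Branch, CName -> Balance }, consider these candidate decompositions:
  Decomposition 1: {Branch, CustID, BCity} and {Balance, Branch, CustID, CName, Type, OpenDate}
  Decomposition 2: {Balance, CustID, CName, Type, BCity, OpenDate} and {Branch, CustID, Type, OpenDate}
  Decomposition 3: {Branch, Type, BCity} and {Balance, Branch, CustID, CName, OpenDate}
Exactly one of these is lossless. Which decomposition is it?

Decomposition 2

Decomposition 1: common = {Branch, CustID}, closure = {Branch, CustID} → lossy.
Decomposition 2: common = {CustID, Type, OpenDate}, closure = {Balance, CustID, CName, Type, BCity, OpenDate} → lossless.
Decomposition 3: common = {Branch}, closure = {Branch} → lossy.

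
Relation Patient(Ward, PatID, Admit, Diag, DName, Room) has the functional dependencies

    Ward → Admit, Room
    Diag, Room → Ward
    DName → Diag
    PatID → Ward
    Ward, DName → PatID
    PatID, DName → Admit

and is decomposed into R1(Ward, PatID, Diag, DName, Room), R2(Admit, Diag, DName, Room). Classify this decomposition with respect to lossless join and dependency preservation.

lossless but not dependency-preserving

Lossless test: (Diag, DName, Room)⁺ = {Ward, PatID, Admit, Diag, DName, Room}, which contains all of one fragment — lossless.
Dependency preservation: the restricted closure of {Ward} across the fragments never reaches {Admit, Room}, so Ward → Admit, Room cannot be enforced without a join — not preserved.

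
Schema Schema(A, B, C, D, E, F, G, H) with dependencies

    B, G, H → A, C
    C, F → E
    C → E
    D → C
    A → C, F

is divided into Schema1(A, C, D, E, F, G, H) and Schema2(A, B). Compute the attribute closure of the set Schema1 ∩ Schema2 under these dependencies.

A, C, E, F

Schema1 ∩ Schema2 = {A}.
A → C, F applies, adding C, F
C, F → E applies, adding E
Closure: {A, C, E, F}.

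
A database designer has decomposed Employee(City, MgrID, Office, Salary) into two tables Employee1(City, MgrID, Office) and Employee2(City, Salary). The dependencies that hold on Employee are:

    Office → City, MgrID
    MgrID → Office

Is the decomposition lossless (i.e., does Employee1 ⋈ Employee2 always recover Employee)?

No

Common attributes: Employee1 ∩ Employee2 = {City}.
No dependency enlarges {City}, so (City)⁺ = {City}.
The closure contains neither all of Employee1 = {City, MgrID, Office} nor all of Employee2 = {City, Salary}, so the common attributes are not a superkey of either fragment. The join is lossy.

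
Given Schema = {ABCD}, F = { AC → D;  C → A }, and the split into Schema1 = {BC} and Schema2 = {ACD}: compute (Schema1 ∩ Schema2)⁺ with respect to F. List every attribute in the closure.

ACD

Schema1 ∩ Schema2 = {C}.
C → A applies, adding A
AC → D applies, adding D
Closure: {ACD}.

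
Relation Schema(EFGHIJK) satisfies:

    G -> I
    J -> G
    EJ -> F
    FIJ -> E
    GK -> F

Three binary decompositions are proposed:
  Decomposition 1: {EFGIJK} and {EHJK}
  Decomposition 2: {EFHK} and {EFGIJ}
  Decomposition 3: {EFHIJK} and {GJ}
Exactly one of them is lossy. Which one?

Decomposition 2

Decomposition 1: common = {EJK}, closure = {EFGIJK} → lossless.
Decomposition 2: common = {EF}, closure = {EF} → lossy.
Decomposition 3: common = {J}, closure = {GIJ} → lossless.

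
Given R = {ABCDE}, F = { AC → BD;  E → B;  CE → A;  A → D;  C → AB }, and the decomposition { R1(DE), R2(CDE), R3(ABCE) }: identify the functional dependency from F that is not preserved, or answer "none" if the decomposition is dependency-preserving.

Check A → D: no single fragment contains all of {AD}, and the restricted closure of {A} across the fragments never reaches {D}.
AC → BD is preserved.
E → B is preserved.
CE → A is preserved.
C → AB is preserved.

A → D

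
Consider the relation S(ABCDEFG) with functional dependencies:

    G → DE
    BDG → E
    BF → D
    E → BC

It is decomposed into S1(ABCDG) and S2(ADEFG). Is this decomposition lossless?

Common attributes: S1 ∩ S2 = {ADG}.
Closure of {ADG}: G → DE applies, adding E; E → BC applies, adding BC. So (ADG)⁺ = {ABCDEG}.
This closure contains every attribute of S1, so S1 ∩ S2 → S1. The join is lossless.

Yes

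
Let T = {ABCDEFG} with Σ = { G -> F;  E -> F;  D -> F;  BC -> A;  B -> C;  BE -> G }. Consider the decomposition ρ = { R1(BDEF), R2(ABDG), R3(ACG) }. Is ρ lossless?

Chase test. Columns are ABCDEFG; row i has aⱼ where attribute j ∈ Ri, else bᵢⱼ.
Initial tableau (one row per fragment):
  row 1: b11 a2 b13 a4 a5 a6 b17
  row 2: a1 a2 b23 a4 b25 b26 a7
  row 3: a1 b32 a3 b34 b35 b36 a7
Rows 2 and 3 agree on G; apply G→F and equate their F entries.
Rows 1 and 2 agree on D; apply D→F and equate their F entries.
Rows 1 and 2 agree on B; apply B→C and equate their C entries.
Rows 1 and 2 agree on BC; apply BC→A and equate their A entries.
No row becomes fully distinguished — the join is lossy.

No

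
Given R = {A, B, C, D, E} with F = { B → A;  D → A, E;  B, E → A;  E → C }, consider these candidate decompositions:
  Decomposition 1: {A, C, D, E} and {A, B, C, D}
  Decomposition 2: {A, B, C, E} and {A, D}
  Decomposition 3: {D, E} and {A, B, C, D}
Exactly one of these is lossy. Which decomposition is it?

Decomposition 1: common = {A, C, D}, closure = {A, C, D, E} → lossless.
Decomposition 2: common = {A}, closure = {A} → lossy.
Decomposition 3: common = {D}, closure = {A, C, D, E} → lossless.

Decomposition 2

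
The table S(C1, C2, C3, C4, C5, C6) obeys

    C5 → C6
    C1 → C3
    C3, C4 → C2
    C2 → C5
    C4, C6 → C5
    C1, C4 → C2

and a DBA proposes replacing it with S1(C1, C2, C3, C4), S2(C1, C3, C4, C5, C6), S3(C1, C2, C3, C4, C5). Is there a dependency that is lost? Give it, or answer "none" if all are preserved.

none

C5 → C6 lies within S2.
C1 → C3 lies within S1.
C3, C4 → C2 lies within S1.
C2 → C5 lies within S3.
C4, C6 → C5 lies within S2.
C1, C4 → C2 lies within S1.
Every dependency is enforceable on the fragments, so the decomposition is dependency-preserving.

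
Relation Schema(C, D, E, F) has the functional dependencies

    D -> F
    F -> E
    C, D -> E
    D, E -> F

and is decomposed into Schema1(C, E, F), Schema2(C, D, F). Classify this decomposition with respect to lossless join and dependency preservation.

lossless and dependency-preserving

Lossless test: (C, F)⁺ = {C, E, F}, which contains all of one fragment — lossless.
Dependency preservation: C, D → E; D, E → F are not contained in any single fragment, but the restricted closure of each left-hand side across the fragments still reaches the right-hand side; the remaining FDs each lie inside some fragment. All dependencies are preserved.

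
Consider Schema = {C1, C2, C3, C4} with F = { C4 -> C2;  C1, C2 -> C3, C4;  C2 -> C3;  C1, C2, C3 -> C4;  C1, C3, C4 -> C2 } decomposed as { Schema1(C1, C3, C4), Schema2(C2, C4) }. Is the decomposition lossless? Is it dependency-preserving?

Lossless test: (C4)⁺ = {C2, C3, C4}, which contains all of one fragment — lossless.
Dependency preservation: the restricted closure of {C1, C2} across the fragments never reaches {C3, C4}, so C1, C2 → C3, C4 cannot be enforced without a join — not preserved.

lossless but not dependency-preserving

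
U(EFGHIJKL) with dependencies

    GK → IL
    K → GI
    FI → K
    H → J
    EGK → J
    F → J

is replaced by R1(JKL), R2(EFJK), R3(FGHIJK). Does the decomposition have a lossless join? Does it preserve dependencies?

lossy but dependency-preserving

Lossless test (chase): Rows 1 and 2 agree on K; apply K→GI and equate their GI entries. Rows 1 and 3 agree on K; apply K→GI and equate their GI entries. Rows 1 and 2 agree on GK; apply GK→IL and equate their IL entries. Rows 1 and 3 agree on GK; apply GK→IL and equate their IL entries. No row becomes fully distinguished — the join is lossy.
Dependency preservation: GK → IL; EGK → J are not contained in any single fragment, but the restricted closure of each left-hand side across the fragments still reaches the right-hand side; the remaining FDs each lie inside some fragment. All dependencies are preserved.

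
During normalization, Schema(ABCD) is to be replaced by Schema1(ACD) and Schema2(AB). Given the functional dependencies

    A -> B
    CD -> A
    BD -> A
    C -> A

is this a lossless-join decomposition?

Yes

Common attributes: Schema1 ∩ Schema2 = {A}.
Closure of {A}: A → B applies, adding B. So (A)⁺ = {AB}.
This closure contains every attribute of Schema2, so Schema1 ∩ Schema2 → Schema2. The join is lossless.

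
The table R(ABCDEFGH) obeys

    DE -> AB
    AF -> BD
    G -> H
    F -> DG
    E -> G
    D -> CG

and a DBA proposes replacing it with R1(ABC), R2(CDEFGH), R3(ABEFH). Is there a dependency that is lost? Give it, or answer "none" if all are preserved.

DE -> AB

Check DE → AB: no single fragment contains all of {ABDE}, and the restricted closure of {DE} across the fragments never reaches {AB}.
AF → BD is preserved.
G → H is preserved.
F → DG is preserved.
E → G is preserved.
D → CG is preserved.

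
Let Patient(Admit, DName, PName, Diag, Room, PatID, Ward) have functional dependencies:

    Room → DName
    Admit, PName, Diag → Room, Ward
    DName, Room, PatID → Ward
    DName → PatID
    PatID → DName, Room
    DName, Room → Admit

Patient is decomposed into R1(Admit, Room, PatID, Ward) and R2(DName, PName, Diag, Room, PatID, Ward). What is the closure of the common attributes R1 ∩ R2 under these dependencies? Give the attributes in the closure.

Admit, DName, Room, PatID, Ward

R1 ∩ R2 = {Room, PatID, Ward}.
Room → DName applies, adding DName
DName, Room → Admit applies, adding Admit
Closure: {Admit, DName, Room, PatID, Ward}.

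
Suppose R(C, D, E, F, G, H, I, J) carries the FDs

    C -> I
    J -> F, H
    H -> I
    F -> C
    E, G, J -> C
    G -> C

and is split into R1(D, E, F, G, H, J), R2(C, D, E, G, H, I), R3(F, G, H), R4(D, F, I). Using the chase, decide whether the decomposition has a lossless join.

Yes

Chase test. Columns are C, D, E, F, G, H, I, J; row i has aⱼ where attribute j ∈ Ri, else bᵢⱼ.
Initial tableau (one row per fragment):
  row 1: b11 a2 a3 a4 a5 a6 b17 a8
  row 2: a1 a2 a3 b24 a5 a6 a7 b28
  row 3: b31 b32 b33 a4 a5 a6 b37 b38
  row 4: b41 a2 b43 a4 b45 b46 a7 b48
Rows 1 and 2 agree on H; apply H→I and equate their I entries.
Rows 1 and 3 agree on H; apply H→I and equate their I entries.
Rows 1 and 3 agree on F; apply F→C and equate their C entries.
Rows 1 and 4 agree on F; apply F→C and equate their C entries.
Rows 1 and 2 agree on G; apply G→C and equate their C entries.
Row 1 is now all distinguished symbols — the join is lossless.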